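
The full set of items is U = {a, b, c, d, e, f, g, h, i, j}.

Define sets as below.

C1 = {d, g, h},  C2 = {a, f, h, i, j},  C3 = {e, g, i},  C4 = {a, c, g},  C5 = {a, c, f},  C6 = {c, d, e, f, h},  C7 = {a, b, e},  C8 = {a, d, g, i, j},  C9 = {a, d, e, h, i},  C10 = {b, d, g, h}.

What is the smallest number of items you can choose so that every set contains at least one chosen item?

3

The 3 items {a, e, g} hit every set.
No choice of 2 items meets every set, so 3 is the minimum.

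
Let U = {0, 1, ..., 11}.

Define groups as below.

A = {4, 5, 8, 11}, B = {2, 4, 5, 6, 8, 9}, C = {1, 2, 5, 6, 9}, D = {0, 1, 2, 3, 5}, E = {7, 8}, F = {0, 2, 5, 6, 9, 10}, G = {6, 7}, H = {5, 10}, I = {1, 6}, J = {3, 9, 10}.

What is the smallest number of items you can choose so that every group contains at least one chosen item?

4

The 4 items {1, 7, 8, 10} hit every group.
No choice of 3 items meets every group, so 4 is the minimum.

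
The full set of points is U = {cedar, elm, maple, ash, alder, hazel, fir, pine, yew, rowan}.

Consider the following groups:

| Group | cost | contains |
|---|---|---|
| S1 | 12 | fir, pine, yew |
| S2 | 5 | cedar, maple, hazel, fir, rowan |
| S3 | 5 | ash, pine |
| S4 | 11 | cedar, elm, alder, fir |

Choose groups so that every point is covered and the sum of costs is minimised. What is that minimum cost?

33

S1, S2, S3, S4 together cover every point (S1 ∪ S2 ∪ S3 ∪ S4 = {cedar, elm, maple, ash, alder, hazel, fir, pine, yew, rowan}); total cost 12 + 5 + 5 + 11 = 33.
No covering selection has total cost below 33.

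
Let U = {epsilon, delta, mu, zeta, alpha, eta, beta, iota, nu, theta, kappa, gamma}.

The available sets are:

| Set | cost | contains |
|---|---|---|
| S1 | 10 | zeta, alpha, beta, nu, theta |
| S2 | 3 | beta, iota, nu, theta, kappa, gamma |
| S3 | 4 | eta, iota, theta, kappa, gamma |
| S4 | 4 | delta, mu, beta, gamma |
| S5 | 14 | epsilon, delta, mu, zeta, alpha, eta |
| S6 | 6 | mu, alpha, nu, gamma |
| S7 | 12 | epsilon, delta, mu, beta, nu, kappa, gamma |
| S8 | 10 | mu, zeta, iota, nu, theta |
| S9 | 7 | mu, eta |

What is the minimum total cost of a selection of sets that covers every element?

S2, S5 together cover every element (S2 ∪ S5 = {epsilon, delta, mu, zeta, alpha, eta, beta, iota, nu, theta, kappa, gamma}); total cost 3 + 14 = 17.
The greedy pick S2, S4, S5 costs 21; no covering selection beats 17.

17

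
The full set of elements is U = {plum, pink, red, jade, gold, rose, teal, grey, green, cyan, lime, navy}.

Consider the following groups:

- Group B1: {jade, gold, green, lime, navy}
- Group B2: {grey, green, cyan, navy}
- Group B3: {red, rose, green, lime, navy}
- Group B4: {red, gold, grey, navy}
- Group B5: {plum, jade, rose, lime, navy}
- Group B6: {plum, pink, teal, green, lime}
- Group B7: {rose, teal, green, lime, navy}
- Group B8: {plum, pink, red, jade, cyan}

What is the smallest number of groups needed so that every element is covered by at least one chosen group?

Take {B4, B7, B8}. Their union is {plum, pink, red, jade, gold, rose, teal, grey, green, cyan, lime, navy}, which is all 12 elements.
Each group has at most 5 elements, and 2·5 = 10 < 12 — so at least 3 groups are needed, and 3 is optimal.

3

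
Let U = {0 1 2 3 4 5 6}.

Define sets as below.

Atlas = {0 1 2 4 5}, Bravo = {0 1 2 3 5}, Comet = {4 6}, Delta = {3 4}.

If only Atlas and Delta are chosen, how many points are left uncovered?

1

Union of Atlas, Delta = {0, 1, 2, 3, 4, 5}.
Not covered: 6 — 1 point.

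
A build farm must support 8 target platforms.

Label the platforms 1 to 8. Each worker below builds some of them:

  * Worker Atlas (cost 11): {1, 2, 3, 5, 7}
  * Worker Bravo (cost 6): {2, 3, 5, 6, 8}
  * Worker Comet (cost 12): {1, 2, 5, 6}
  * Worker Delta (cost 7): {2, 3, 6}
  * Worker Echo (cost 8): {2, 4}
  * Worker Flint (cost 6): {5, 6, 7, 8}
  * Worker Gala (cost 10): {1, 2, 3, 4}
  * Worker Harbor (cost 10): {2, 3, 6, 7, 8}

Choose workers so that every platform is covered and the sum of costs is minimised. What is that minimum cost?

Flint, Gala together cover every platform (Flint ∪ Gala = {1, 2, 3, 4, 5, 6, 7, 8}); total cost 6 + 10 = 16.
The greedy pick Bravo, Gala, Flint costs 22; no covering selection beats 16.

16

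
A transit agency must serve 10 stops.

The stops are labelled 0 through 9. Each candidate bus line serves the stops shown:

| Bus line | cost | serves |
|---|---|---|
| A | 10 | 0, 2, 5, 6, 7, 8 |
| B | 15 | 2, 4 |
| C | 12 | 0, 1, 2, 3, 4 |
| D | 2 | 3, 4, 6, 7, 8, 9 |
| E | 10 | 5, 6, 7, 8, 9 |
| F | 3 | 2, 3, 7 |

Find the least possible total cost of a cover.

C, E together cover every stop (C ∪ E = {0, 1, 2, 3, 4, 5, 6, 7, 8, 9}); total cost 12 + 10 = 22.
The greedy pick D, F, A, C costs 27; no covering selection beats 22.

22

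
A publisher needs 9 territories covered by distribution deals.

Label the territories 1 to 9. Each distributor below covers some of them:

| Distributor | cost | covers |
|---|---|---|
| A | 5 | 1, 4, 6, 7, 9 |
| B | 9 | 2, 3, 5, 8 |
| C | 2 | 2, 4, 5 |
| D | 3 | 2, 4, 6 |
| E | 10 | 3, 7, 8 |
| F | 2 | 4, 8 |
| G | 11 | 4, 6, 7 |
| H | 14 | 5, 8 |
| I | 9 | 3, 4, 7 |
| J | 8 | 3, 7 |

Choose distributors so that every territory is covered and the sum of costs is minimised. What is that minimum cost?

14

A, B together cover every territory (A ∪ B = {1, 2, 3, 4, 5, 6, 7, 8, 9}); total cost 5 + 9 = 14.
The greedy pick C, A, F, J costs 17; no covering selection beats 14.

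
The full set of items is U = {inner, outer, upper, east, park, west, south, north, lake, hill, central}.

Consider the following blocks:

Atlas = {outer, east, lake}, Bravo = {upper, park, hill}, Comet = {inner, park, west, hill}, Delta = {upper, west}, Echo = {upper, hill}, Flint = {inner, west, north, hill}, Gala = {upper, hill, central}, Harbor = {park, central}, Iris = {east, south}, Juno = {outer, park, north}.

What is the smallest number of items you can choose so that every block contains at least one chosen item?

4

H = {upper, east, park, hill} meets every block (each contains at least one member of H), and |H| = 4.
No choice of 3 items meets every block, so 4 is the minimum.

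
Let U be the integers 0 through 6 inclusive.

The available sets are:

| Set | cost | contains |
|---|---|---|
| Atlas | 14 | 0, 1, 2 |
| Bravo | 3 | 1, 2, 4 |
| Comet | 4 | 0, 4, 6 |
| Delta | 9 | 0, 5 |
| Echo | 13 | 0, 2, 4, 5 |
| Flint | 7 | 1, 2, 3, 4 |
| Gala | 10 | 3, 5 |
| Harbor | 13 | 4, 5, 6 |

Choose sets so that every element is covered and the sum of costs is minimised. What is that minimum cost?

17

Bravo, Comet, Gala together cover every element (Bravo ∪ Comet ∪ Gala = {0, 1, 2, 3, 4, 5, 6}); total cost 3 + 4 + 10 = 17.
No covering selection has total cost below 17.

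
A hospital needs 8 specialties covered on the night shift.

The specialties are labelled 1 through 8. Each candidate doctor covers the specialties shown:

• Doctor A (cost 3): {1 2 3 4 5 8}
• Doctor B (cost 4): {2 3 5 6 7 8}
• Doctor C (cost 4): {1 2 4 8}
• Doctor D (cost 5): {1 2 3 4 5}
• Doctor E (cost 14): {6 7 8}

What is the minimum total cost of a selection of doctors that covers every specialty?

A, B together cover every specialty (A ∪ B = {1, 2, 3, 4, 5, 6, 7, 8}); total cost 3 + 4 = 7.
No covering selection has total cost below 7.

7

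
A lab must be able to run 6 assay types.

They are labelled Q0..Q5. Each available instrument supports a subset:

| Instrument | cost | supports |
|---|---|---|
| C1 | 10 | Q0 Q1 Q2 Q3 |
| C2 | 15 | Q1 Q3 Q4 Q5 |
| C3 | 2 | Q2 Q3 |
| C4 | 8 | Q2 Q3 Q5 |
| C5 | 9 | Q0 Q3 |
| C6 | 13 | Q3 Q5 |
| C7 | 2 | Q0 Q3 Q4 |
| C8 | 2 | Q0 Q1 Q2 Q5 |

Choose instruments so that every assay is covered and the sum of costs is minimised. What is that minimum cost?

C7, C8 together cover every assay (C7 ∪ C8 = {Q0, Q1, Q2, Q3, Q4, Q5}); total cost 2 + 2 = 4.
No covering selection has total cost below 4.

4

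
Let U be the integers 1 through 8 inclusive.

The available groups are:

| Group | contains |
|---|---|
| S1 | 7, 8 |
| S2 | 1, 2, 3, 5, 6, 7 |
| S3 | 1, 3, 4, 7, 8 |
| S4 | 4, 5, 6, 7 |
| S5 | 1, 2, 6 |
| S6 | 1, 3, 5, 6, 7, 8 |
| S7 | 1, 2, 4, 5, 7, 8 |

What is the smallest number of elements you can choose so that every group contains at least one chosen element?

2

The 2 elements {2, 7} hit every group.
The groups S1, S5 are pairwise disjoint, so any hitting set needs a separate element for each — at least 2. Hence 2 is optimal.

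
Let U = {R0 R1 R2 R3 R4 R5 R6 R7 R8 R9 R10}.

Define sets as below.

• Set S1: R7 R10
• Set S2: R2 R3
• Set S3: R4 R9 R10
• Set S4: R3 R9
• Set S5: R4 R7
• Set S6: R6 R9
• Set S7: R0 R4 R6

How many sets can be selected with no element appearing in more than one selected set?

3

S1, S2, S7 are pairwise disjoint (S1={R7,R10}; S2={R2,R3}; S7={R0,R4,R6}).
Every remaining set overlaps one of these, and no 4 of the listed sets are pairwise disjoint, so 3 is the maximum.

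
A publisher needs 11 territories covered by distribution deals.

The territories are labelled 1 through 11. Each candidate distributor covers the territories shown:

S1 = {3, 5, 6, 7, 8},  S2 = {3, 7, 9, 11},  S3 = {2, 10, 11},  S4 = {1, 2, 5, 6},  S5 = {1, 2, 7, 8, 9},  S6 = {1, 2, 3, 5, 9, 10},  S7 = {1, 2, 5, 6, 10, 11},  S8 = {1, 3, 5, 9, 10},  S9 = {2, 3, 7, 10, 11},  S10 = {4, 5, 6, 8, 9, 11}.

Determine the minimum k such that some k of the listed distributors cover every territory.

3

Take {S1, S7, S10}. Their union is {1, 2, 3, 4, 5, 6, 7, 8, 9, 10, 11}, which is all 11 territories.
Only S10 contains 4, so S10 is forced; the remaining 5 territories need at least 2 more distributors (each remaining distributor adds at most 4) — so at least 3 distributors are needed, and 3 is optimal.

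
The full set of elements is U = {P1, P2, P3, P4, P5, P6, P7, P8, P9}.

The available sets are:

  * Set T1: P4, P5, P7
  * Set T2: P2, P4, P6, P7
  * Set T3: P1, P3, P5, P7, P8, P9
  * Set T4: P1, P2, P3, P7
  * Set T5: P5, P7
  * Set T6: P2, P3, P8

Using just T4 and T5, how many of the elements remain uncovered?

4

Union of T4, T5 = {P1, P2, P3, P5, P7}.
Not covered: P4, P6, P8, P9 — 4 elements.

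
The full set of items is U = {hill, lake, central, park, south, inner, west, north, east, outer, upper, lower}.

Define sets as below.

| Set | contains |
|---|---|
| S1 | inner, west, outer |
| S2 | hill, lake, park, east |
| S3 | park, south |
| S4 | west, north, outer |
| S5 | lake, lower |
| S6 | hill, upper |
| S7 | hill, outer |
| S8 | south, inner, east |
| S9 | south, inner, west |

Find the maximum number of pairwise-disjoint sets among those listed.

4

S3, S4, S5, S6 are pairwise disjoint (S3={park,south}; S4={west,north,outer}; S5={lake,lower}; S6={hill,upper}).
Every remaining set overlaps one of these, and no 5 of the listed sets are pairwise disjoint, so 4 is the maximum.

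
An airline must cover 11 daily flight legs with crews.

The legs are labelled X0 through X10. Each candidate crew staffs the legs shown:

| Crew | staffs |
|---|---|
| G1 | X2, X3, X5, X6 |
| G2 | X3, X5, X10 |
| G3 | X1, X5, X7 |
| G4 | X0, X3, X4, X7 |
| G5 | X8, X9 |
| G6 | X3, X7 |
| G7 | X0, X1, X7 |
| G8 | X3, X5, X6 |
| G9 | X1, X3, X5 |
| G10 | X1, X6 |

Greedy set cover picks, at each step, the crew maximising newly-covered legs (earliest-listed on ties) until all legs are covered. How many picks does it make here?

5

Greedy: pick G1 (covers 4 new) → pick G4 (covers 3 new) → pick G5 (covers 2 new) → pick G2 (covers 1 new) → pick G3 (covers 1 new). Total picks: 5.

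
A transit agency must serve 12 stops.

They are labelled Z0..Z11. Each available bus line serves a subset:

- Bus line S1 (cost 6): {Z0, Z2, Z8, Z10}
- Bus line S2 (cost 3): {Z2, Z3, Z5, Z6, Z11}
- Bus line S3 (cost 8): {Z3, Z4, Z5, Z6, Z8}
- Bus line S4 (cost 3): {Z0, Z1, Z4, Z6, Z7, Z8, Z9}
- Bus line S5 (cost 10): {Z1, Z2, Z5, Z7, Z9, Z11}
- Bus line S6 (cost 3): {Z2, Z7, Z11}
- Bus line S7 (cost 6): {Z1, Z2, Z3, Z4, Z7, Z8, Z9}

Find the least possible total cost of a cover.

S1, S2, S4 together cover every stop (S1 ∪ S2 ∪ S4 = {Z0, Z1, Z2, Z3, Z4, Z5, Z6, Z7, Z8, Z9, Z10, Z11}); total cost 6 + 3 + 3 = 12.
No covering selection has total cost below 12.

12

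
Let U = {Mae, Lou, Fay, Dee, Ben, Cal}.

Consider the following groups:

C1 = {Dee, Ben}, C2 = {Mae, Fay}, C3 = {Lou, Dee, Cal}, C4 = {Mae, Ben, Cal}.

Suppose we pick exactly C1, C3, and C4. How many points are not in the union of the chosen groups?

Union of C1, C3, C4 = {Mae, Lou, Dee, Ben, Cal}.
Not covered: Fay — 1 point.

1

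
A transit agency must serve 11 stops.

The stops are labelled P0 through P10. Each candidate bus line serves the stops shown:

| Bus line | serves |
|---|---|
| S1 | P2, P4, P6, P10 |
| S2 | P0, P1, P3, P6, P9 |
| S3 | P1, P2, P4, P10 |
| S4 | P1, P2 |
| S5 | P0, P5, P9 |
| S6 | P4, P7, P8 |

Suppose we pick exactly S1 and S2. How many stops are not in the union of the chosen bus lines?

3

Union of S1, S2 = {P0, P1, P2, P3, P4, P6, P9, P10}.
Not covered: P5, P7, P8 — 3 stops.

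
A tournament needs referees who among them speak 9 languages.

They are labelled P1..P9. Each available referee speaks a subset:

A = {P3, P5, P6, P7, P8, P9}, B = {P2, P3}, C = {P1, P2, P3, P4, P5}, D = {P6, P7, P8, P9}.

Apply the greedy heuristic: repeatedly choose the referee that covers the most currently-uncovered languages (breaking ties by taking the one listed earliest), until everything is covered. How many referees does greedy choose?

Greedy: pick A (covers 6 new) → pick C (covers 3 new). Total picks: 2.

2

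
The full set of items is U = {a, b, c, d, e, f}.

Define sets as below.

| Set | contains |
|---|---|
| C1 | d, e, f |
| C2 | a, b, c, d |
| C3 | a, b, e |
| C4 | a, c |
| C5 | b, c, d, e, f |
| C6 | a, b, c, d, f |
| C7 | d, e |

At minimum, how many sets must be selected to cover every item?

2

C5 and C6 together: C5 ∪ C6 = {a, b, c, d, e, f} — every item is covered.
No single set has all 6 items (the largest, C5, has 5), so 2 is optimal.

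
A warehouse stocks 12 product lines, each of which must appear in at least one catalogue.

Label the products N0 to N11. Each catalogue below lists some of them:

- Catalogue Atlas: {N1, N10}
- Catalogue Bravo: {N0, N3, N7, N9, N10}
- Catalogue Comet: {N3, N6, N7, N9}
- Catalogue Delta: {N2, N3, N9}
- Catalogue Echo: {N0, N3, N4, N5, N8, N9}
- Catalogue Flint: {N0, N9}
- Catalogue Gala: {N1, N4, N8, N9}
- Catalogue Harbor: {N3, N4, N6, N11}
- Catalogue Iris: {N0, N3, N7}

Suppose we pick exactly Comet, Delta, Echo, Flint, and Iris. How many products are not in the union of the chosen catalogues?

Union of Comet, Delta, Echo, Flint, Iris = {N0, N2, N3, N4, N5, N6, N7, N8, N9}.
Not covered: N1, N10, N11 — 3 products.

3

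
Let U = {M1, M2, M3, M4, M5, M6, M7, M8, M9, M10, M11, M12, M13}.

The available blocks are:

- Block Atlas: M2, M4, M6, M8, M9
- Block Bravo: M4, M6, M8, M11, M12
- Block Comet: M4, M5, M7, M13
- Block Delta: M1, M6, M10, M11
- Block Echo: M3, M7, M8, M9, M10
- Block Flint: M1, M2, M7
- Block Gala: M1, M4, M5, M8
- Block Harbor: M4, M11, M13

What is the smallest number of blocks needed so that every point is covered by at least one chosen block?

Take {Bravo, Comet, Echo, Flint}. Their union is {M1, M2, M3, M4, M5, M6, M7, M8, M9, M10, M11, M12, M13}, which is all 13 points.
No 3 of the 8 blocks cover everything (all 56 combinations miss at least one point), so 4 is optimal.

4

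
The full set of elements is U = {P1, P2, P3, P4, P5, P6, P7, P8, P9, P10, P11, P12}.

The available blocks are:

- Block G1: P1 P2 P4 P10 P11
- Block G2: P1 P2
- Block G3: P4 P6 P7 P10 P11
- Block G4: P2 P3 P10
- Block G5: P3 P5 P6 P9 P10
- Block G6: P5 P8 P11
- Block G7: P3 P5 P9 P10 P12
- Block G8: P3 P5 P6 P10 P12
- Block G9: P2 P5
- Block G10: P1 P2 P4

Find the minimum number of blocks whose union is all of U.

4

Take {G1, G3, G6, G7}. Their union is {P1, P2, P3, P4, P5, P6, P7, P8, P9, P10, P11, P12}, which is all 12 elements.
Only G6 contains P8, so G6 is forced; the remaining 9 elements need at least 3 more blocks (each remaining block adds at most 4) — so at least 4 blocks are needed, and 4 is optimal.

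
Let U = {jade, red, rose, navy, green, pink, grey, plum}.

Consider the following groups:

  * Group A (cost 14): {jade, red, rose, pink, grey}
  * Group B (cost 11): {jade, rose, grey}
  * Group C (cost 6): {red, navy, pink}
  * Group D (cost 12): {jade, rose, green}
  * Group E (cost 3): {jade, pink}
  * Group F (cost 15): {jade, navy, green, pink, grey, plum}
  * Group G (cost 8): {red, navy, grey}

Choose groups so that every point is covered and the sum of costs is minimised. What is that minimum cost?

A, F together cover every point (A ∪ F = {jade, red, rose, navy, green, pink, grey, plum}); total cost 14 + 15 = 29.
The greedy pick E, G, D, F costs 38; no covering selection beats 29.

29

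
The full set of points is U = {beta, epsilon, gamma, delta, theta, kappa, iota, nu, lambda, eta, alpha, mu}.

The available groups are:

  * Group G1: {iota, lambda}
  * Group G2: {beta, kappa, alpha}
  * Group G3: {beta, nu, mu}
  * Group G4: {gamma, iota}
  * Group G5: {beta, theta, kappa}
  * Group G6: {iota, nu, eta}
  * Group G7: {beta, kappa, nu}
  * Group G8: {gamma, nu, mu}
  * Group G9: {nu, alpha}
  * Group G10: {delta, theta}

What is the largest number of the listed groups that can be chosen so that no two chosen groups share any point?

4

G1, G2, G8, G10 are pairwise disjoint (G1={iota,lambda}; G2={beta,kappa,alpha}; G8={gamma,nu,mu}; G10={delta,theta}).
Every remaining group overlaps one of these, and no 5 of the listed groups are pairwise disjoint, so 4 is the maximum.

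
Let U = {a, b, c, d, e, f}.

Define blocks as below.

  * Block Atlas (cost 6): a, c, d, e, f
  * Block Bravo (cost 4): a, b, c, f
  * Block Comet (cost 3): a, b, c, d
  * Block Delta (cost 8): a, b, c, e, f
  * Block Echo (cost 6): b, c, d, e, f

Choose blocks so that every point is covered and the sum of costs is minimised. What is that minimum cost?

9

Comet, Echo together cover every point (Comet ∪ Echo = {a, b, c, d, e, f}); total cost 3 + 6 = 9.
No covering selection has total cost below 9.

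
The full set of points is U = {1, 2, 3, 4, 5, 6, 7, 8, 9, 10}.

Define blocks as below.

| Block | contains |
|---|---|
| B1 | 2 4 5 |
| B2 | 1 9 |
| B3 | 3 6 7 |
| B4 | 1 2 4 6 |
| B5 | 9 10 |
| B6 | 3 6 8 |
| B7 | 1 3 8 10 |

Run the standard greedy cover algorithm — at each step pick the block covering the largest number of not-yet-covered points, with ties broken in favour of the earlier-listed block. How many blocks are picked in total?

Greedy: pick B4 (covers 4 new) → pick B7 (covers 3 new) → pick B1 (covers 1 new) → pick B2 (covers 1 new) → pick B3 (covers 1 new). Total picks: 5.
(The true minimum cover uses only 4 blocks, so greedy is not optimal here.)

5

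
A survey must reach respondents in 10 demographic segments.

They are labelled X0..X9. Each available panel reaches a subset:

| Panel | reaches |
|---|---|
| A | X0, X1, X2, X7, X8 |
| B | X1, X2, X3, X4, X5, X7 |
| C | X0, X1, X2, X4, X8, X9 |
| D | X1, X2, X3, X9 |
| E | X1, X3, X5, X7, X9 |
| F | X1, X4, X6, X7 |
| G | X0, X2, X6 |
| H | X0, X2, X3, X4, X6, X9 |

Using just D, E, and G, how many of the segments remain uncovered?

Union of D, E, G = {X0, X1, X2, X3, X5, X6, X7, X9}.
Not covered: X4, X8 — 2 segments.

2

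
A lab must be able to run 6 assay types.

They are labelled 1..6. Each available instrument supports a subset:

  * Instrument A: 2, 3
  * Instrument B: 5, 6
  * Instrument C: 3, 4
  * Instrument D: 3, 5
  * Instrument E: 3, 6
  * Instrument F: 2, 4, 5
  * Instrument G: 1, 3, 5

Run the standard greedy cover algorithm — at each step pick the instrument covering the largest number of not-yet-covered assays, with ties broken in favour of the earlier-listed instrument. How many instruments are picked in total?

3

Greedy: pick F (covers 3 new) → pick E (covers 2 new) → pick G (covers 1 new). Total picks: 3.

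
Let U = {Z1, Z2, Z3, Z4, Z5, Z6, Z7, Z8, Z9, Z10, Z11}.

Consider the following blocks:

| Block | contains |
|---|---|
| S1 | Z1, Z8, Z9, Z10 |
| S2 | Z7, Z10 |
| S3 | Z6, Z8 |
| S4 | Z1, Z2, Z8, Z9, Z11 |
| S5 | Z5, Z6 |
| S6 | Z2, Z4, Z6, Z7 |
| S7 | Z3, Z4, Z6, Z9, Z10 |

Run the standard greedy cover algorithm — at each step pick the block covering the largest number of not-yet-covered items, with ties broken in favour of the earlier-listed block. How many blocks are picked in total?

Greedy: pick S4 (covers 5 new) → pick S7 (covers 4 new) → pick S2 (covers 1 new) → pick S5 (covers 1 new). Total picks: 4.

4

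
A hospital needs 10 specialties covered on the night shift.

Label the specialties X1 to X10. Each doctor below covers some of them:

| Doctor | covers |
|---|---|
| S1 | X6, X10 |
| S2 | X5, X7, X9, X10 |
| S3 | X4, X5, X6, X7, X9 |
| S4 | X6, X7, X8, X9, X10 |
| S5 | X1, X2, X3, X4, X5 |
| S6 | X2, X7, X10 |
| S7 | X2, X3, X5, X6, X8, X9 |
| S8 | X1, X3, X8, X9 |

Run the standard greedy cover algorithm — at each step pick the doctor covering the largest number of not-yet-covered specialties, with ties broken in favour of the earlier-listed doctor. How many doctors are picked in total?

Greedy: pick S7 (covers 6 new) → pick S2 (covers 2 new) → pick S5 (covers 2 new). Total picks: 3.
(The true minimum cover uses only 2 doctors, so greedy is not optimal here.)

3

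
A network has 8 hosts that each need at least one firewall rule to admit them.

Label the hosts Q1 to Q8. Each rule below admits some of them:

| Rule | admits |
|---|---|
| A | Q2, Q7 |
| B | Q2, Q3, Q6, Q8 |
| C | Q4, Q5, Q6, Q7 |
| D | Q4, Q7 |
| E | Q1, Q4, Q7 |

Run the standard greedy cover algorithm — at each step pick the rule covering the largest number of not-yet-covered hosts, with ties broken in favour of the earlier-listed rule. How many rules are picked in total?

3

Greedy: pick B (covers 4 new) → pick C (covers 3 new) → pick E (covers 1 new). Total picks: 3.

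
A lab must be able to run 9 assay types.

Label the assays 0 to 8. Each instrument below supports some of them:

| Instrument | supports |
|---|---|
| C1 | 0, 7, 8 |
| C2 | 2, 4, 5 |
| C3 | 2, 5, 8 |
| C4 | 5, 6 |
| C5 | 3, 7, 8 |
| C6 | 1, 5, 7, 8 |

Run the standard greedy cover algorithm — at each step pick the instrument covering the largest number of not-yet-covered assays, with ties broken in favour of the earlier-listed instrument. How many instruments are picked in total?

Greedy: pick C6 (covers 4 new) → pick C2 (covers 2 new) → pick C1 (covers 1 new) → pick C4 (covers 1 new) → pick C5 (covers 1 new). Total picks: 5.

5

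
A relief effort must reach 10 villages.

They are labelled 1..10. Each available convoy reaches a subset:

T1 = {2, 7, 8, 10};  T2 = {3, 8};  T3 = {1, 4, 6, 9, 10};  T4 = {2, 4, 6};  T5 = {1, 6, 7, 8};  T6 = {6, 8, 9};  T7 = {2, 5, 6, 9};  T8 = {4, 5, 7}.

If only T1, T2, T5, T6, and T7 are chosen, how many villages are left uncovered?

Union of T1, T2, T5, T6, T7 = {1, 2, 3, 5, 6, 7, 8, 9, 10}.
Not covered: 4 — 1 village.

1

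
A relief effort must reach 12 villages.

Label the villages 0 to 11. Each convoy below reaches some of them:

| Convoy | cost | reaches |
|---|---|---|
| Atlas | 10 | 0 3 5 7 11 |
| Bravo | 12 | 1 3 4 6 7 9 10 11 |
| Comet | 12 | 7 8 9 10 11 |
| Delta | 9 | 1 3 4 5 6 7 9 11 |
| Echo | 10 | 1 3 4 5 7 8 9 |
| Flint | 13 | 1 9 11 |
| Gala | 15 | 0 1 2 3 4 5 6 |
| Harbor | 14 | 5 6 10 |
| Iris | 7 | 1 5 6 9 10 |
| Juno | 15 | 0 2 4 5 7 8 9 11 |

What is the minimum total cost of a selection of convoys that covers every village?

27

Bravo, Juno together cover every village (Bravo ∪ Juno = {0, 1, 2, 3, 4, 5, 6, 7, 8, 9, 10, 11}); total cost 12 + 15 = 27.
The greedy pick Delta, Juno, Iris costs 31; no covering selection beats 27.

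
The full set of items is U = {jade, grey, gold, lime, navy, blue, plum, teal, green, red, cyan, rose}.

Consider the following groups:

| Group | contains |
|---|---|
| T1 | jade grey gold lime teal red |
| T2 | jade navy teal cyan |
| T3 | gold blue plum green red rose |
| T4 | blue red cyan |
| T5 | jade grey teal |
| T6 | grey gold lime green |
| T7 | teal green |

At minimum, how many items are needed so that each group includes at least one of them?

The 3 items {grey, teal, red} hit every group.
No choice of 2 items meets every group, so 3 is the minimum.

3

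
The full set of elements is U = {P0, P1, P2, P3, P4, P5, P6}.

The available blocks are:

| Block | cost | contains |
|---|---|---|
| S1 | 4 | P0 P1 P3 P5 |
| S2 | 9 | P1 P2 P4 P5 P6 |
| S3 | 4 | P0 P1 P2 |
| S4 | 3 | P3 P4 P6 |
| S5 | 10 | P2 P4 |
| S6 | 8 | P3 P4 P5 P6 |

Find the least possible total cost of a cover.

11

S1, S3, S4 together cover every element (S1 ∪ S3 ∪ S4 = {P0, P1, P2, P3, P4, P5, P6}); total cost 4 + 4 + 3 = 11.
No covering selection has total cost below 11.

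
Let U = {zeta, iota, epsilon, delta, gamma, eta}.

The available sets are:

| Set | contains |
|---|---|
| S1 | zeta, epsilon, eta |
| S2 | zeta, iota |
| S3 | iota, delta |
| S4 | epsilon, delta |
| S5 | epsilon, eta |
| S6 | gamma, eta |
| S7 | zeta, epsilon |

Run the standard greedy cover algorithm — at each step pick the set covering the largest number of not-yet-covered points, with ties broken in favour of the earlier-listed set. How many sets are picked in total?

Greedy: pick S1 (covers 3 new) → pick S3 (covers 2 new) → pick S6 (covers 1 new). Total picks: 3.

3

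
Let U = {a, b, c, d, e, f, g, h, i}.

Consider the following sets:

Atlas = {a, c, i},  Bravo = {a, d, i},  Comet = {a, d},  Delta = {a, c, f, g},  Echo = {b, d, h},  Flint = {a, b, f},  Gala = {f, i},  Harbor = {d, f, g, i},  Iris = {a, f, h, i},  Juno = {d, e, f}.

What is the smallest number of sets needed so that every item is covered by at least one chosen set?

Take {Delta, Echo, Harbor, Juno}. Their union is {a, b, c, d, e, f, g, h, i}, which is all 9 items.
No 3 of the 10 sets cover everything (all 120 combinations miss at least one item), so 4 is optimal.

4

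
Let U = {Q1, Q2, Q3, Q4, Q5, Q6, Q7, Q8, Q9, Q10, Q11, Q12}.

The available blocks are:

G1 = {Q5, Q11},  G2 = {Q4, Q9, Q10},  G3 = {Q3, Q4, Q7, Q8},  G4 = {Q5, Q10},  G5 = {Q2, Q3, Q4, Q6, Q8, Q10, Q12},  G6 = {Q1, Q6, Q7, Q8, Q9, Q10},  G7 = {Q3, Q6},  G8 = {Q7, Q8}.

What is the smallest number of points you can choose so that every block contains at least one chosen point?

4

H = {Q6, Q7, Q10, Q11} meets every block (each contains at least one member of H), and |H| = 4.
The blocks G1, G2, G7, G8 are pairwise disjoint, so any hitting set needs a separate point for each — at least 4. Hence 4 is optimal.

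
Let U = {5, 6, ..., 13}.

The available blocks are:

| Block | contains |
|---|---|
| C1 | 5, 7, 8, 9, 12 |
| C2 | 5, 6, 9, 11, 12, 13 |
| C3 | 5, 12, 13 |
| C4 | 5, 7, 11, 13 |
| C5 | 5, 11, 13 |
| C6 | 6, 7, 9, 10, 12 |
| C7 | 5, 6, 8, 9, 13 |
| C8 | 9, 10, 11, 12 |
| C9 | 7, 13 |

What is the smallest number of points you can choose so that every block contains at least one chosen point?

2

The 2 points {9, 13} hit every block.
The blocks C8, C9 are pairwise disjoint, so any hitting set needs a separate point for each — at least 2. Hence 2 is optimal.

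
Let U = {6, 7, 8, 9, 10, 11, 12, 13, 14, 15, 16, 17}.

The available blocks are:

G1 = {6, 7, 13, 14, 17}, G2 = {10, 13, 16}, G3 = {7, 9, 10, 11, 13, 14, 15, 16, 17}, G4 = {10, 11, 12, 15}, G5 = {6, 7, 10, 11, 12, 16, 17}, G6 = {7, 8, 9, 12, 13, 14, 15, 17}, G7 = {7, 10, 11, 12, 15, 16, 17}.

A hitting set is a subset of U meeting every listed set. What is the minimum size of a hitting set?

The 2 points {12, 13} hit every block.
The blocks G1, G4 are pairwise disjoint, so any hitting set needs a separate point for each — at least 2. Hence 2 is optimal.

2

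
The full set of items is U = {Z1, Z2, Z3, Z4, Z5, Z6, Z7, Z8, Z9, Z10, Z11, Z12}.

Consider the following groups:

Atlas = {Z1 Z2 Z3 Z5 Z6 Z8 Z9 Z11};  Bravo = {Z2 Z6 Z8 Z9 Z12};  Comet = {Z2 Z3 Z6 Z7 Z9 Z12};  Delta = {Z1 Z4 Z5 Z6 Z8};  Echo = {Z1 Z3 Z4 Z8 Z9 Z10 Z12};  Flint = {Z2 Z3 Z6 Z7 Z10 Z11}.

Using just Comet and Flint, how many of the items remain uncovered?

Union of Comet, Flint = {Z2, Z3, Z6, Z7, Z9, Z10, Z11, Z12}.
Not covered: Z1, Z4, Z5, Z8 — 4 items.

4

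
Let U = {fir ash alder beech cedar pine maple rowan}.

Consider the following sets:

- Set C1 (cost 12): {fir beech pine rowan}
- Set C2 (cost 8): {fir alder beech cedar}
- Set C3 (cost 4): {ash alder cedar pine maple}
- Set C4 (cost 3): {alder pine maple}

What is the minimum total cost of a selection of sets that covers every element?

C1, C3 together cover every element (C1 ∪ C3 = {fir, ash, alder, beech, cedar, pine, maple, rowan}); total cost 12 + 4 = 16.
No covering selection has total cost below 16.

16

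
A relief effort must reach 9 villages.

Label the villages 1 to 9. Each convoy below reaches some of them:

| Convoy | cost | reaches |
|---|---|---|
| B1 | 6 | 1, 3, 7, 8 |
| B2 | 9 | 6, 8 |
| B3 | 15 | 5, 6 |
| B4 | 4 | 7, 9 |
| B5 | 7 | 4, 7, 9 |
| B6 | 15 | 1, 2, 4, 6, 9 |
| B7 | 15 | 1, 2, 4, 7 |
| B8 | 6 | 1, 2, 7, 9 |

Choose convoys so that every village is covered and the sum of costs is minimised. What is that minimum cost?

B1, B3, B5, B8 together cover every village (B1 ∪ B3 ∪ B5 ∪ B8 = {1, 2, 3, 4, 5, 6, 7, 8, 9}); total cost 6 + 15 + 7 + 6 = 34.
No covering selection has total cost below 34.

34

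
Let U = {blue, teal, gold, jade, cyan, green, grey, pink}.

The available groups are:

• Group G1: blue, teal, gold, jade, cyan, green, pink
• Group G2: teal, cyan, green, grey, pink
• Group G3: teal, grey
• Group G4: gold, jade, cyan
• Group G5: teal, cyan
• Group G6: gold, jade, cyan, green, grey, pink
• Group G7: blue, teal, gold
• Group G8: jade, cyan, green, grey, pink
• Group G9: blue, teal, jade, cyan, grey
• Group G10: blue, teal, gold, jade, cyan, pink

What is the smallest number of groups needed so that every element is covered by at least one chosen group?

2

G7 and G8 cover everything between them: the union {blue, teal, gold, jade, cyan, green, grey, pink} is all of U.
No single group has all 8 elements (the largest, G1, has 7), so 2 is optimal.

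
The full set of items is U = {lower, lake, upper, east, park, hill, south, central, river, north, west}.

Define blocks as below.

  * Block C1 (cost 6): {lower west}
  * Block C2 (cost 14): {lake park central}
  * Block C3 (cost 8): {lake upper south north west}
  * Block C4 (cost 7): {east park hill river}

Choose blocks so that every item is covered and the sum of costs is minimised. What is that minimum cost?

35

C1, C2, C3, C4 together cover every item (C1 ∪ C2 ∪ C3 ∪ C4 = {lower, lake, upper, east, park, hill, south, central, river, north, west}); total cost 6 + 14 + 8 + 7 = 35.
No covering selection has total cost below 35.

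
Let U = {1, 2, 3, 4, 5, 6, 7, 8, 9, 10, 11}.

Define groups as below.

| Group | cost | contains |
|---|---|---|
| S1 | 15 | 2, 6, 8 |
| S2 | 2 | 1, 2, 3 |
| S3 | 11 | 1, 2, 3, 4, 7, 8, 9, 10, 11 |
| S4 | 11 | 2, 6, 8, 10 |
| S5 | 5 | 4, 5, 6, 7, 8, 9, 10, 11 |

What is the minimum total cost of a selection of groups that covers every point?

7

S2, S5 together cover every point (S2 ∪ S5 = {1, 2, 3, 4, 5, 6, 7, 8, 9, 10, 11}); total cost 2 + 5 = 7.
No covering selection has total cost below 7.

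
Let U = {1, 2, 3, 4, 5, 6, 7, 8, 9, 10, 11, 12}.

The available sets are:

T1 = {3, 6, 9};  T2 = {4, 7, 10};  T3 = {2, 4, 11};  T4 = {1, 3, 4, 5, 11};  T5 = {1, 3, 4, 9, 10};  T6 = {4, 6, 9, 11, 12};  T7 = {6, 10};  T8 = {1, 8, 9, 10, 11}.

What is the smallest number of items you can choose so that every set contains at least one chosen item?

The 3 items {4, 9, 10} hit every set.
No choice of 2 items meets every set, so 3 is the minimum.

3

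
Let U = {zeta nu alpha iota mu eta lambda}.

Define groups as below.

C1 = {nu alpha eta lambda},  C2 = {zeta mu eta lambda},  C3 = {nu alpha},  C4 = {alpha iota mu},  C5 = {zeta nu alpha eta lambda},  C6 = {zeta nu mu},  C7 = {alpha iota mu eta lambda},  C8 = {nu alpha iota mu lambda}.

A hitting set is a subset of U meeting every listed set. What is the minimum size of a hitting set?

Take H = {nu, mu}. Each listed group contains at least one of these, so H is a hitting set of size 2.
The groups C2, C3 are pairwise disjoint, so any hitting set needs a separate point for each — at least 2. Hence 2 is optimal.

2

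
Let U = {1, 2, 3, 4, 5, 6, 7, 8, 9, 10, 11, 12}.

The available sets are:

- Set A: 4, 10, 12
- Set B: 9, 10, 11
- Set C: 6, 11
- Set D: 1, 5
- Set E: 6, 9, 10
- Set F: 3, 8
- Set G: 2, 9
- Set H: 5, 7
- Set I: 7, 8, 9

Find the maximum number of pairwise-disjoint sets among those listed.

A, C, D, F, G are pairwise disjoint (A={4,10,12}; C={6,11}; D={1,5}; F={3,8}; G={2,9}).
Every remaining set overlaps one of these, and no 6 of the listed sets are pairwise disjoint, so 5 is the maximum.

5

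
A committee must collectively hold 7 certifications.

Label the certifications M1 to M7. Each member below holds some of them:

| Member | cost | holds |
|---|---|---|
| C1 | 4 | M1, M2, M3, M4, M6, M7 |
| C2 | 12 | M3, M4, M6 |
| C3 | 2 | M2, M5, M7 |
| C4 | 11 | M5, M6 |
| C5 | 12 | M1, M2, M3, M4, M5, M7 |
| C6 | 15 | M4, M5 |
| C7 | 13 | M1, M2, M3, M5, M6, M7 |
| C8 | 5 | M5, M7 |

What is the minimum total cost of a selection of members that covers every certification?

C1, C3 together cover every certification (C1 ∪ C3 = {M1, M2, M3, M4, M5, M6, M7}); total cost 4 + 2 = 6.
No covering selection has total cost below 6.

6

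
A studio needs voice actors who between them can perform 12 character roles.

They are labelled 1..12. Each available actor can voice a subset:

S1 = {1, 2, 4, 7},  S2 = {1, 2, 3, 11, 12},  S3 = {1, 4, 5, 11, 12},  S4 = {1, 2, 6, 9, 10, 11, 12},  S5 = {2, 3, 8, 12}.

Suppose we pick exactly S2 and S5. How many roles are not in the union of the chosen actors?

Union of S2, S5 = {1, 2, 3, 8, 11, 12}.
Not covered: 4, 5, 6, 7, 9, 10 — 6 roles.

6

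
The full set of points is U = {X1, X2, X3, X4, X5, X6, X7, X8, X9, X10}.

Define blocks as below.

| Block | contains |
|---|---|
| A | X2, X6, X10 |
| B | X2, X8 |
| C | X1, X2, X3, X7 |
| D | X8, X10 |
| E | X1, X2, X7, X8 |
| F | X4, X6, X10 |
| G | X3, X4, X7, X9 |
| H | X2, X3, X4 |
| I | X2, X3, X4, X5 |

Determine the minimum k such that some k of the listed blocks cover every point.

4

A, E, G, and I cover everything between them: the union {X1, X2, X3, X4, X5, X6, X7, X8, X9, X10} is all of U.
No 3 of the 9 blocks cover everything (all 84 combinations miss at least one point), so 4 is optimal.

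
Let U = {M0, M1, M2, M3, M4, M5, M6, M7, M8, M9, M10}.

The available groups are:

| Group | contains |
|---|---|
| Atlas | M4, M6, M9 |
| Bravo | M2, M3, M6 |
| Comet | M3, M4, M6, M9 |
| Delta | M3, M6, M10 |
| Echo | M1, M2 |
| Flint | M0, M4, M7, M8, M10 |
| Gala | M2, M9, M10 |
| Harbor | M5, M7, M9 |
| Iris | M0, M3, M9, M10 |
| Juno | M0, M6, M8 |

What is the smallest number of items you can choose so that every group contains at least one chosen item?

The 4 items {M2, M3, M6, M7} hit every group.
No choice of 3 items meets every group, so 4 is the minimum.

4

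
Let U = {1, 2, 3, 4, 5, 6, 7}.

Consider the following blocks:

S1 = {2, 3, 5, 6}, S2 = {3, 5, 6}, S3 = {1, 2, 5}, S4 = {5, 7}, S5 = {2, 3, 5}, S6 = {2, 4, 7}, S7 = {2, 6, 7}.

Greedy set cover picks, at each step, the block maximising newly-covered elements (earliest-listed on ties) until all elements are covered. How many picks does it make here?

3

Greedy: pick S1 (covers 4 new) → pick S6 (covers 2 new) → pick S3 (covers 1 new). Total picks: 3.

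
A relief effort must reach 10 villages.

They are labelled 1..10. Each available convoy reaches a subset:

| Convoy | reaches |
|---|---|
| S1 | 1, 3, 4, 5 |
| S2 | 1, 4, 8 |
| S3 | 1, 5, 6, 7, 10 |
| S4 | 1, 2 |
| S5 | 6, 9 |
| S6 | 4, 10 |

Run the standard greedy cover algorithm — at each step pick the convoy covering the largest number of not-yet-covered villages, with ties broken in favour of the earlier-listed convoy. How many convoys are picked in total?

5

Greedy: pick S3 (covers 5 new) → pick S1 (covers 2 new) → pick S2 (covers 1 new) → pick S4 (covers 1 new) → pick S5 (covers 1 new). Total picks: 5.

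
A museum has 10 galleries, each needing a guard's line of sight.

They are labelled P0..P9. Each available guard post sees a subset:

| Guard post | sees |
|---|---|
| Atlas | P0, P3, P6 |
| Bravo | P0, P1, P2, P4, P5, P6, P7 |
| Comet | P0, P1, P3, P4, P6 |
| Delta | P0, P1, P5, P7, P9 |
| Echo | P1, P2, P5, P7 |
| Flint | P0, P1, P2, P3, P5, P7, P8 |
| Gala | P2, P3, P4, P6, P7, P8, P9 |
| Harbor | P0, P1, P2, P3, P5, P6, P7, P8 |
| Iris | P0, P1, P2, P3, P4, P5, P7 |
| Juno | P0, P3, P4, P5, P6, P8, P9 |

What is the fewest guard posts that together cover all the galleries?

2

Delta and Gala together: Delta ∪ Gala = {P0, P1, P2, P3, P4, P5, P6, P7, P8, P9} — every gallery is covered.
No single guard post has all 10 galleries (the largest, Harbor, has 8), so 2 is optimal.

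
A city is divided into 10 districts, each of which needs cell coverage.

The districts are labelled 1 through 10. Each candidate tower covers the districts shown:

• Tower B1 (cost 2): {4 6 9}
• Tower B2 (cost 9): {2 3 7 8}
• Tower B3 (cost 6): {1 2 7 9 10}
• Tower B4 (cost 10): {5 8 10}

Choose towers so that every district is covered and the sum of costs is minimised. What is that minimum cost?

B1, B2, B3, B4 together cover every district (B1 ∪ B2 ∪ B3 ∪ B4 = {1, 2, 3, 4, 5, 6, 7, 8, 9, 10}); total cost 2 + 9 + 6 + 10 = 27.
No covering selection has total cost below 27.

27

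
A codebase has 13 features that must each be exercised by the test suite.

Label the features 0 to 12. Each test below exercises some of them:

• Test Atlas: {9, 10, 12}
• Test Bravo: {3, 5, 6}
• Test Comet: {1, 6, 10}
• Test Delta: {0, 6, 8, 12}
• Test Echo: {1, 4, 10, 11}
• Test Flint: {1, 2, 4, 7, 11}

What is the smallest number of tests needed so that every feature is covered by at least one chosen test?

Atlas and Bravo and Delta and Flint together: Atlas ∪ Bravo ∪ Delta ∪ Flint = {0, 1, 2, 3, 4, 5, 6, 7, 8, 9, 10, 11, 12} — every feature is covered.
No 3 of the 6 tests cover everything (all 20 combinations miss at least one feature), so 4 is optimal.

4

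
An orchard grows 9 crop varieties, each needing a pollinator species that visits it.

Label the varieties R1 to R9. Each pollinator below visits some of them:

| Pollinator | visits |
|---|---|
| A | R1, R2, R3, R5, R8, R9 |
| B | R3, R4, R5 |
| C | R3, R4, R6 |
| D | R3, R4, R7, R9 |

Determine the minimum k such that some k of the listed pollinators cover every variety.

3

A and C and D together: A ∪ C ∪ D = {R1, R2, R3, R4, R5, R6, R7, R8, R9} — every variety is covered.
Only A contains R1, so A is forced; the remaining 3 varieties need at least 2 more pollinators (each remaining pollinator adds at most 2) — so at least 3 pollinators are needed, and 3 is optimal.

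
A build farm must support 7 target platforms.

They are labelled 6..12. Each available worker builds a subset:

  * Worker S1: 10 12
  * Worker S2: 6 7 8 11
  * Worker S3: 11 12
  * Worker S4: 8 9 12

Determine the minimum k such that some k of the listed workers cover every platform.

3

Take {S1, S2, S4}. Their union is {6, 7, 8, 9, 10, 11, 12}, which is all 7 platforms.
Only S2 contains 6, so S2 is forced; the remaining 3 platforms need at least 2 more workers (each remaining worker adds at most 2) — so at least 3 workers are needed, and 3 is optimal.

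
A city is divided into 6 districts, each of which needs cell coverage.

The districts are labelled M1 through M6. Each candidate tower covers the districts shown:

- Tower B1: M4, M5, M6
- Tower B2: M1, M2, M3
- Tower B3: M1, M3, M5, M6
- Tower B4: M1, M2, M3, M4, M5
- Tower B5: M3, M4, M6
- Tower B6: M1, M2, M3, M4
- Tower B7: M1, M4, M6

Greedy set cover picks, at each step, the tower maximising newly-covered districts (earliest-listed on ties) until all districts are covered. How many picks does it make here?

Greedy: pick B4 (covers 5 new) → pick B1 (covers 1 new). Total picks: 2.

2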